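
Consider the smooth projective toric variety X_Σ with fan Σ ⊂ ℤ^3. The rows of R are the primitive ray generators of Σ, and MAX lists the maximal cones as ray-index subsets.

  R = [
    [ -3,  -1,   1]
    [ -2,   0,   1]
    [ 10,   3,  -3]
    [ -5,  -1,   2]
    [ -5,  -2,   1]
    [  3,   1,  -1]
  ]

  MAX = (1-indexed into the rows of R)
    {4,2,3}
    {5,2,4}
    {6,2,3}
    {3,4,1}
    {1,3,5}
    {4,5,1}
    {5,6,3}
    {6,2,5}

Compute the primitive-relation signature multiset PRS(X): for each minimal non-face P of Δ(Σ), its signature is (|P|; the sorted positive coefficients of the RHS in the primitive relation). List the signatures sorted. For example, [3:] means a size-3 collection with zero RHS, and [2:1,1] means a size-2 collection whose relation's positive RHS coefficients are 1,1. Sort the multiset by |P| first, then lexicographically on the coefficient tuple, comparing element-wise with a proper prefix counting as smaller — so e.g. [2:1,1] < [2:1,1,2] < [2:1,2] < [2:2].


Σ has 5 primitive collections:

  {1,6}:  v_{1} + v_{6} = 0  →  sig = [2:]
  {1,2}:  v_{1} + v_{2} = v_{4}  →  sig = [2:1]
  {4,6}:  v_{4} + v_{6} = v_{2}  →  sig = [2:1]
  {3,4,5}:  v_{3} + v_{4} + v_{5} = 0  →  sig = [3:]
  {2,3,5}:  v_{2} + v_{3} + v_{5} = v_{6}  →  sig = [3:1]

Signatures (|P|; sorted positive RHS coefficients), sorted:
    [2:]
    [2:1]
    [2:1]
    [3:]
    [3:1]


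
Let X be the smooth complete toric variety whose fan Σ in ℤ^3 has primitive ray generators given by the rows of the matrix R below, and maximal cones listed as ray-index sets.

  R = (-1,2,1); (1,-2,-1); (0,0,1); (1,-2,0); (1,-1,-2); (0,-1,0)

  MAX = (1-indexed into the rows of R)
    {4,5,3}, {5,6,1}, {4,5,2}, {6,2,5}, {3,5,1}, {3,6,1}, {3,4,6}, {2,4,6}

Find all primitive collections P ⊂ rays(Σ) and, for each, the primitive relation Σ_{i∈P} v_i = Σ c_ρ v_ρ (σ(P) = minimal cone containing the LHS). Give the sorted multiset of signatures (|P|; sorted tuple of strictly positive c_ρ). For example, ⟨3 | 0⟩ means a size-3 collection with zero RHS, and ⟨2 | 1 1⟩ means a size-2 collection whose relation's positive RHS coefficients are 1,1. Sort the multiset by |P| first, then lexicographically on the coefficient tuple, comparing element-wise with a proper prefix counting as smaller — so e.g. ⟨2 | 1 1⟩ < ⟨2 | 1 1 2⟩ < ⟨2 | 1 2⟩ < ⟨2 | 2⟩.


The 5 primitive collections of Σ (r=6, n=3):

  • {1,2}:  v_{1} + v_{2} = 0 — sig = ⟨2 | 0⟩
  • {1,4}:  v_{1} + v_{4} = v_{3} — sig = ⟨2 | 1⟩
  • {2,3}:  v_{2} + v_{3} = v_{4} — sig = ⟨2 | 1⟩
  • {3,5,6}:  v_{3} + v_{5} + v_{6} = v_{2} — sig = ⟨3 | 1⟩
  • {4,5,6}:  v_{4} + v_{5} + v_{6} = 2·v_{2} — sig = ⟨3 | 2⟩

Signatures (|P|; sorted positive RHS coefficients), sorted:
    ⟨2 | 0⟩
    ⟨2 | 1⟩
    ⟨2 | 1⟩
    ⟨3 | 1⟩
    ⟨3 | 2⟩


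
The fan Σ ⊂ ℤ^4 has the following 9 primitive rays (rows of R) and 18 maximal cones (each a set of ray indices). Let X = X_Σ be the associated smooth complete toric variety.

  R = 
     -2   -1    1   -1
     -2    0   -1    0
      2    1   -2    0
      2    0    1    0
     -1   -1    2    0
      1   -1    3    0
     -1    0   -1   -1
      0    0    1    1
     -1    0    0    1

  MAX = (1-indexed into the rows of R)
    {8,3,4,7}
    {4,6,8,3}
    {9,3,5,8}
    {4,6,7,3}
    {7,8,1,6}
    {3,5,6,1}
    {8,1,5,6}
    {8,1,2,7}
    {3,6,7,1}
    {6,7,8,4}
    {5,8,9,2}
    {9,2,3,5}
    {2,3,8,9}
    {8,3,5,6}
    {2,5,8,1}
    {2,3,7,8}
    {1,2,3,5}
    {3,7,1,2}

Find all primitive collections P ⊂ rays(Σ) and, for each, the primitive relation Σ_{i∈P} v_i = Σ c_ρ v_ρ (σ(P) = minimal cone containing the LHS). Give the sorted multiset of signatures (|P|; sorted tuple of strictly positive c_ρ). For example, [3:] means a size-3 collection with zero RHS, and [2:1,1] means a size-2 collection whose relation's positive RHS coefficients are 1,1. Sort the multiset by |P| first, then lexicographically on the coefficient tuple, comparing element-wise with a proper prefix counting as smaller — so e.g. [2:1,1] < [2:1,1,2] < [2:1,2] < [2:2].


Δ(Σ) — 9 vertices, 12 min non-faces:

  {2,4}:  v_{2} + v_{4} = 0  ⇒ sig = [2:]
  {2,6}:  v_{2} + v_{6} = v_{5}  ⇒ sig = [2:1]
  {4,5}:  v_{4} + v_{5} = v_{6}  ⇒ sig = [2:1]
  {5,7}:  v_{5} + v_{7} = v_{1}  ⇒ sig = [2:1]
  {7,9}:  v_{7} + v_{9} = v_{2}  ⇒ sig = [2:1]
  {1,4}:  v_{1} + v_{4} = v_{6} + v_{7}  ⇒ sig = [2:1,1]
  {1,9}:  v_{1} + v_{9} = v_{2} + v_{5}  ⇒ sig = [2:1,1]
  {4,9}:  v_{4} + v_{9} = v_{3} + v_{5} + v_{8}  ⇒ sig = [2:1,1,1]
  {6,9}:  v_{6} + v_{9} = v_{3} + 2·v_{5} + v_{8}  ⇒ sig = [2:1,1,2]
  {1,3,8}:  v_{1} + v_{3} + v_{8} = 0  ⇒ sig = [3:]
  {2,3,5,8}:  v_{2} + v_{3} + v_{5} + v_{8} = v_{9}  ⇒ sig = [4:1]
  {3,6,7,8}:  v_{3} + v_{6} + v_{7} + v_{8} = v_{4}  ⇒ sig = [4:1]

Hence PRS(X_Σ) =
    [2:]
    [2:1]
    [2:1]
    [2:1]
    [2:1]
    [2:1,1]
    [2:1,1]
    [2:1,1,1]
    [2:1,1,2]
    [3:]
    [4:1]
    [4:1]


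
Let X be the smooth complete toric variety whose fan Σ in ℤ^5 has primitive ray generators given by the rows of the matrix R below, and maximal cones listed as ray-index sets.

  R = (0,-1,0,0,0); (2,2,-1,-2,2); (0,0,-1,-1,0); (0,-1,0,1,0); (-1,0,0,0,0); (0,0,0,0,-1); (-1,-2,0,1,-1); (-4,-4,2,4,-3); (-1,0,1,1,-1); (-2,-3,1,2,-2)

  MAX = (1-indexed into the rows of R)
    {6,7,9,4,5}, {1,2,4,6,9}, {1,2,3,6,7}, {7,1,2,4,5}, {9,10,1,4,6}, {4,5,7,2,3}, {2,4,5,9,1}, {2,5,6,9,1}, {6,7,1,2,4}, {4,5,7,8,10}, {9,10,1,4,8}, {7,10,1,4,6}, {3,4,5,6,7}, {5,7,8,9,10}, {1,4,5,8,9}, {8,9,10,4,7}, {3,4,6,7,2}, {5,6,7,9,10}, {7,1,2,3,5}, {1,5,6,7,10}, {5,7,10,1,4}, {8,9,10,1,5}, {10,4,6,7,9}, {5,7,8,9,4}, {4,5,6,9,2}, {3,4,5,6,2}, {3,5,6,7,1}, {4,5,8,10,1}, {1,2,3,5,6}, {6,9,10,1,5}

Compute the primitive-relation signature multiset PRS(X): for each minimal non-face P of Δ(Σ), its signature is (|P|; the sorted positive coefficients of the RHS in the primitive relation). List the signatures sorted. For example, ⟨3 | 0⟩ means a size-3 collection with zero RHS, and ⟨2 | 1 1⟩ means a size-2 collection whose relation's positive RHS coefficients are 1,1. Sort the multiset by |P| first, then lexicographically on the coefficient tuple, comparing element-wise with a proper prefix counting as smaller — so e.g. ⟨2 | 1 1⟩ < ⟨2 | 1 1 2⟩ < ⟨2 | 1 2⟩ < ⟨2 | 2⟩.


The 14 primitive collections of Σ (r=10, n=5):

  P = {2,10}:  v_{2} + v_{10} = v_{1} — sig = ⟨2 | 1⟩
  P = {3,9}:  v_{3} + v_{9} = v_{5} + v_{6} — sig = ⟨2 | 1 1⟩
  P = {2,8}:  v_{2} + v_{8} = v_{1} + v_{4} + v_{5} + v_{9} — sig = ⟨2 | 1 1 1 1⟩
  P = {3,10}:  v_{3} + v_{10} = v_{1} + v_{5} + v_{6} + v_{7} — sig = ⟨2 | 1 1 1 1⟩
  P = {3,8}:  v_{3} + v_{8} = v_{5} + 2·v_{7} + v_{9} — sig = ⟨2 | 1 1 2⟩
  P = {6,8}:  v_{6} + v_{8} = 2·v_{7} + 2·v_{9} — sig = ⟨2 | 2 2⟩
  P = {2,7,9}:  v_{2} + v_{7} + v_{9} = 0 — sig = ⟨3 | 0⟩
  P = {1,7,9}:  v_{1} + v_{7} + v_{9} = v_{10} — sig = ⟨3 | 1⟩
  P = {1,7,8}:  v_{1} + v_{7} + v_{8} = v_{4} + v_{5} + 2·v_{10} — sig = ⟨3 | 1 1 2⟩
  P = {1,3,4}:  v_{1} + v_{3} + v_{4} = v_{2} + 2·v_{7} — sig = ⟨3 | 1 2⟩
  P = {1,4,5,6}:  v_{1} + v_{4} + v_{5} + v_{6} = v_{7} — sig = ⟨4 | 1⟩
  P = {2,5,6,7}:  v_{2} + v_{5} + v_{6} + v_{7} = v_{3} — sig = ⟨4 | 1⟩
  P = {4,5,9,10}:  v_{4} + v_{5} + v_{9} + v_{10} = v_{8} — sig = ⟨4 | 1⟩
  P = {4,5,6,10}:  v_{4} + v_{5} + v_{6} + v_{10} = 2·v_{7} + v_{9} — sig = ⟨4 | 1 2⟩

Sorted signature multiset PRS(X):
[⟨2 | 1⟩, ⟨2 | 1 1⟩, ⟨2 | 1 1 1 1⟩, ⟨2 | 1 1 1 1⟩, ⟨2 | 1 1 2⟩, ⟨2 | 2 2⟩, ⟨3 | 0⟩, ⟨3 | 1⟩, ⟨3 | 1 1 2⟩, ⟨3 | 1 2⟩, ⟨4 | 1⟩, ⟨4 | 1⟩, ⟨4 | 1⟩, ⟨4 | 1 2⟩]


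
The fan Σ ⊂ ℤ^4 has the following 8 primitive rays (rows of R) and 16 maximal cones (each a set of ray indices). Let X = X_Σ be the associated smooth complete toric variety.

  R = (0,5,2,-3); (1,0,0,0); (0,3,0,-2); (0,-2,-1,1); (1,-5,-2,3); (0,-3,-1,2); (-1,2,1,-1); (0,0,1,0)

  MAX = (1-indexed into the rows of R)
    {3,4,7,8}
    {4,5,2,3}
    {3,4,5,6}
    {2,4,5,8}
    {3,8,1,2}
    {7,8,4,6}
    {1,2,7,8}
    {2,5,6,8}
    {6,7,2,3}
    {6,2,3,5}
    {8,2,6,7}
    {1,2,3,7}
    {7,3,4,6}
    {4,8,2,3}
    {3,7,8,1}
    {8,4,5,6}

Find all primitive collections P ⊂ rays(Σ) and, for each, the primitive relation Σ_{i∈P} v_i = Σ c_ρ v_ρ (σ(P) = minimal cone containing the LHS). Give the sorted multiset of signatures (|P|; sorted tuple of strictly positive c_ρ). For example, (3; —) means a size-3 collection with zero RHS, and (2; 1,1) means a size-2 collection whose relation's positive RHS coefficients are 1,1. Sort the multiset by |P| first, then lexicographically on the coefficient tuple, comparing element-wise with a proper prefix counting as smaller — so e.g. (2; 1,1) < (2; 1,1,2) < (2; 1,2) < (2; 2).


9 collections generate NE(X_Σ); each relation:

  {1,5}:  v_{1} + v_{5} = v_{2}  ⇒ sig = (2; 1)
  {5,7}:  v_{5} + v_{7} = v_{6}  ⇒ sig = (2; 1)
  {1,4}:  v_{1} + v_{4} = v_{3} + v_{8}  ⇒ sig = (2; 1,1)
  {1,6}:  v_{1} + v_{6} = v_{2} + v_{7}  ⇒ sig = (2; 1,1)
  {2,4,7}:  v_{2} + v_{4} + v_{7} = 0  ⇒ sig = (3; —)
  {3,6,8}:  v_{3} + v_{6} + v_{8} = 0  ⇒ sig = (3; —)
  {2,4,6}:  v_{2} + v_{4} + v_{6} = v_{5}  ⇒ sig = (3; 1)
  {3,5,8}:  v_{3} + v_{5} + v_{8} = v_{2} + v_{4}  ⇒ sig = (3; 1,1)
  {2,3,7,8}:  v_{2} + v_{3} + v_{7} + v_{8} = v_{1}  ⇒ sig = (4; 1)

Hence PRS(X_Σ) =
    |P|=2: 4 collections, coeffs (1), (1), (1,1), (1,1)
    |P|=3: 4 collections, coeffs (), (), (1), (1,1)
    |P|=4: 1 collection, coeffs (1)


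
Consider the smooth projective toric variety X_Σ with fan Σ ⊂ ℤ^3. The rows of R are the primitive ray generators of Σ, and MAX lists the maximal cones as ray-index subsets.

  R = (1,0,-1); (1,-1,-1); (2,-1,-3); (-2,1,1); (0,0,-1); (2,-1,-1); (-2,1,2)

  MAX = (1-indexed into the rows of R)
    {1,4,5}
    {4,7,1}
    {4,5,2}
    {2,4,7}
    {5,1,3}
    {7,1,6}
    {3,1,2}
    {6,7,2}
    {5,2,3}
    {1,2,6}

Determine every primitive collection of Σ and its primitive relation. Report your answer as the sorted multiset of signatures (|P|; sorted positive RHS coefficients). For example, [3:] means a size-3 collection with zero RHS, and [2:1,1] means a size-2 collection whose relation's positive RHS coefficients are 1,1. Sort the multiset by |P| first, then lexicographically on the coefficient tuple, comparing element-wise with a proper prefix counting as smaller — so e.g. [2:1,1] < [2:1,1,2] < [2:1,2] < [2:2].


9 minimal non-faces of Δ(Σ) (on 7 rays):

  {4,6}:  v_{4} + v_{6} = 0 ; sig = [2:]
  {3,7}:  v_{3} + v_{7} = v_{5} ; sig = [2:1]
  {5,7}:  v_{5} + v_{7} = v_{4} ; sig = [2:1]
  {5,6}:  v_{5} + v_{6} = v_{1} + v_{2} ; sig = [2:1,1]
  {3,4}:  v_{3} + v_{4} = 2·v_{5} ; sig = [2:2]
  {3,6}:  v_{3} + v_{6} = 2·v_{1} + 2·v_{2} ; sig = [2:2,2]
  {1,2,7}:  v_{1} + v_{2} + v_{7} = 0 ; sig = [3:]
  {1,2,4}:  v_{1} + v_{2} + v_{4} = v_{5} ; sig = [3:1]
  {1,2,5}:  v_{1} + v_{2} + v_{5} = v_{3} ; sig = [3:1]

so the primitive-relation signature multiset is
{ [2:],  [2:1] ×2,  [2:1,1],  [2:2],  [2:2,2],  [3:],  [3:1] ×2 }


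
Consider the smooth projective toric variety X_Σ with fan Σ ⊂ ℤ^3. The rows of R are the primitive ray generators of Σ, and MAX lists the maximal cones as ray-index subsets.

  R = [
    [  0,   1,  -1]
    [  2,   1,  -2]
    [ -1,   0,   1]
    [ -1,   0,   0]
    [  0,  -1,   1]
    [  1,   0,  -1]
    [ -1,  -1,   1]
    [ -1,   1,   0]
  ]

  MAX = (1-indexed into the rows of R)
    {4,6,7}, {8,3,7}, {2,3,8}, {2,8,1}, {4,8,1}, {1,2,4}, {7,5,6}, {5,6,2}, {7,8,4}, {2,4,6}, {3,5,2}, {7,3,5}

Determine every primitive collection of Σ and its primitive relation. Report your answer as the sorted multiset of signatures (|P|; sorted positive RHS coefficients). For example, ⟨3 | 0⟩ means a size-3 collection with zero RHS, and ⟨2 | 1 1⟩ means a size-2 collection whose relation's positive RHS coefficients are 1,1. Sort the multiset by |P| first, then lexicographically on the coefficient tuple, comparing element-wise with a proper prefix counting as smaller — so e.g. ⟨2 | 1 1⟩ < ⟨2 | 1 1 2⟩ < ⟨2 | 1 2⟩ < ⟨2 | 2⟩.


Primitive collections (11):

  {1,5}:  v_{1} + v_{5} = 0 ; sig = ⟨2 | 0⟩
  {3,6}:  v_{3} + v_{6} = 0 ; sig = ⟨2 | 0⟩
  {1,3}:  v_{1} + v_{3} = v_{8} ; sig = ⟨2 | 1⟩
  {1,7}:  v_{1} + v_{7} = v_{4} ; sig = ⟨2 | 1⟩
  {2,7}:  v_{2} + v_{7} = v_{6} ; sig = ⟨2 | 1⟩
  {4,5}:  v_{4} + v_{5} = v_{7} ; sig = ⟨2 | 1⟩
  {5,8}:  v_{5} + v_{8} = v_{3} ; sig = ⟨2 | 1⟩
  {6,8}:  v_{6} + v_{8} = v_{1} ; sig = ⟨2 | 1⟩
  {1,6}:  v_{1} + v_{6} = v_{2} + v_{4} ; sig = ⟨2 | 1 1⟩
  {3,4}:  v_{3} + v_{4} = v_{7} + v_{8} ; sig = ⟨2 | 1 1⟩
  {2,4,8}:  v_{2} + v_{4} + v_{8} = 2·v_{1} ; sig = ⟨3 | 2⟩

Sorted signature multiset PRS(X):
    |P|=2: 10 collections, coeffs (), (), (1), (1), (1), (1), (1), (1), (1,1), (1,1)
    |P|=3: 1 collection, coeffs (2)


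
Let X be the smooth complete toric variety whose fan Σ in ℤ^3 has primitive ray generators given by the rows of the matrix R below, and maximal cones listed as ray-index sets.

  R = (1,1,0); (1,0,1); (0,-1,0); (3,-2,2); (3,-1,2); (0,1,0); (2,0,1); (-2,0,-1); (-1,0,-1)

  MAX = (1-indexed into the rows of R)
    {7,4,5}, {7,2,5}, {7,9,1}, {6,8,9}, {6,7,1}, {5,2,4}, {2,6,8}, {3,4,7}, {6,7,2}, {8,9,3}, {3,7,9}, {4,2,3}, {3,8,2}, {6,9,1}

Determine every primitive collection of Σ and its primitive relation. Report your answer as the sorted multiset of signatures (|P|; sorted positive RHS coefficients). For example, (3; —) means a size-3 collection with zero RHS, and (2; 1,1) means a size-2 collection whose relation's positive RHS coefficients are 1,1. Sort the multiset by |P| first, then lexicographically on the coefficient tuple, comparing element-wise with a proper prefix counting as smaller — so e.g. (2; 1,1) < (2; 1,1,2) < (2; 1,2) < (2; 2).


Primitive collections (18):

  P={2,9}:  v_{2} + v_{9} = 0  so sig = (2; —)
  P={3,6}:  v_{3} + v_{6} = 0  so sig = (2; —)
  P={7,8}:  v_{7} + v_{8} = 0  so sig = (2; —)
  P={3,5}:  v_{3} + v_{5} = v_{4}  so sig = (2; 1)
  P={4,6}:  v_{4} + v_{6} = v_{5}  so sig = (2; 1)
  P={1,2}:  v_{1} + v_{2} = v_{6} + v_{7}  so sig = (2; 1,1)
  P={1,3}:  v_{1} + v_{3} = v_{7} + v_{9}  so sig = (2; 1,1)
  P={1,8}:  v_{1} + v_{8} = v_{6} + v_{9}  so sig = (2; 1,1)
  P={5,6}:  v_{5} + v_{6} = v_{2} + v_{7}  so sig = (2; 1,1)
  P={5,8}:  v_{5} + v_{8} = v_{2} + v_{3}  so sig = (2; 1,1)
  P={5,9}:  v_{5} + v_{9} = v_{3} + v_{7}  so sig = (2; 1,1)
  P={1,4}:  v_{1} + v_{4} = v_{3} + 2·v_{7}  so sig = (2; 1,2)
  P={4,8}:  v_{4} + v_{8} = v_{2} + 2·v_{3}  so sig = (2; 1,2)
  P={4,9}:  v_{4} + v_{9} = 2·v_{3} + v_{7}  so sig = (2; 1,2)
  P={1,5}:  v_{1} + v_{5} = 2·v_{7}  so sig = (2; 2)
  P={2,3,7}:  v_{2} + v_{3} + v_{7} = v_{5}  so sig = (3; 1)
  P={6,7,9}:  v_{6} + v_{7} + v_{9} = v_{1}  so sig = (3; 1)
  P={2,4,7}:  v_{2} + v_{4} + v_{7} = 2·v_{5}  so sig = (3; 2)

Signatures (|P|; sorted positive RHS coefficients), sorted:
[(2; —), (2; —), (2; —), (2; 1), (2; 1), (2; 1,1), (2; 1,1), (2; 1,1), (2; 1,1), (2; 1,1), (2; 1,1), (2; 1,2), (2; 1,2), (2; 1,2), (2; 2), (3; 1), (3; 1), (3; 2)]


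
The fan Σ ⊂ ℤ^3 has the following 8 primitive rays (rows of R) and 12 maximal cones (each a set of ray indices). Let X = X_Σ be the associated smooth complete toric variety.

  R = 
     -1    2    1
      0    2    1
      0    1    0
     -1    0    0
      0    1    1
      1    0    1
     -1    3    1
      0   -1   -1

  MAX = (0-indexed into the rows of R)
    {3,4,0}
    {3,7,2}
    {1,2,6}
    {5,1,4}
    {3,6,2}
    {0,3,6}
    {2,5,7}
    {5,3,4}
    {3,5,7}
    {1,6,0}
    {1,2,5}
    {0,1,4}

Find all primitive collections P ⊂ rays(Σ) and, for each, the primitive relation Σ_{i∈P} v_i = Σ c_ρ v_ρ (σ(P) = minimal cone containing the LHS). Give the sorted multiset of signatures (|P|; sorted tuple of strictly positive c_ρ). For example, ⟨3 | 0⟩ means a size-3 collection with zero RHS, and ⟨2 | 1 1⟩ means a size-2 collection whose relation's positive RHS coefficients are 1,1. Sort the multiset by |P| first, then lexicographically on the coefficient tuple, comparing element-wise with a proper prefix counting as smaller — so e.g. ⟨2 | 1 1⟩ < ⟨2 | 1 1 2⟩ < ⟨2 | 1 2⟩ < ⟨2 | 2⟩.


Δ(Σ) — 8 vertices, 11 min non-faces:

  P={4,7}:  v_{4} + v_{7} = 0  ⇒ sig = ⟨2 | 0⟩
  P={0,2}:  v_{0} + v_{2} = v_{6}  ⇒ sig = ⟨2 | 1⟩
  P={1,3}:  v_{1} + v_{3} = v_{0}  ⇒ sig = ⟨2 | 1⟩
  P={1,7}:  v_{1} + v_{7} = v_{2}  ⇒ sig = ⟨2 | 1⟩
  P={2,4}:  v_{2} + v_{4} = v_{1}  ⇒ sig = ⟨2 | 1⟩
  P={0,7}:  v_{0} + v_{7} = v_{2} + v_{3}  ⇒ sig = ⟨2 | 1 1⟩
  P={4,6}:  v_{4} + v_{6} = v_{0} + v_{1}  ⇒ sig = ⟨2 | 1 1⟩
  P={5,6}:  v_{5} + v_{6} = v_{1} + v_{4}  ⇒ sig = ⟨2 | 1 1⟩
  P={6,7}:  v_{6} + v_{7} = 2·v_{2} + v_{3}  ⇒ sig = ⟨2 | 1 2⟩
  P={0,5}:  v_{0} + v_{5} = 2·v_{4}  ⇒ sig = ⟨2 | 2⟩
  P={2,3,5}:  v_{2} + v_{3} + v_{5} = v_{4}  ⇒ sig = ⟨3 | 1⟩

Signatures (|P|; sorted positive RHS coefficients), sorted:
    ⟨2 | 0⟩
    ⟨2 | 1⟩
    ⟨2 | 1⟩
    ⟨2 | 1⟩
    ⟨2 | 1⟩
    ⟨2 | 1 1⟩
    ⟨2 | 1 1⟩
    ⟨2 | 1 1⟩
    ⟨2 | 1 2⟩
    ⟨2 | 2⟩
    ⟨3 | 1⟩


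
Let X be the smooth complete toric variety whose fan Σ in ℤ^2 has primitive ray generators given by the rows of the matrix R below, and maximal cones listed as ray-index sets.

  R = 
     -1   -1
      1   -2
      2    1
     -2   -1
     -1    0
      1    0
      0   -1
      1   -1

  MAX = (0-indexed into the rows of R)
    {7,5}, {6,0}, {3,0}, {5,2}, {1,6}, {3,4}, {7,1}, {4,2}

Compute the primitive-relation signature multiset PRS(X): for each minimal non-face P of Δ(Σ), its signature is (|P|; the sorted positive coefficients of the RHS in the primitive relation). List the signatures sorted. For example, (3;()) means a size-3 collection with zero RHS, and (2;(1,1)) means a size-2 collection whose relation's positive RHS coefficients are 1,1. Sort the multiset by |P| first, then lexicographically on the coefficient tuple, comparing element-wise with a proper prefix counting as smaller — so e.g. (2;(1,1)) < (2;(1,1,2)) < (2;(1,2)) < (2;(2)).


20 collections generate NE(X_Σ); each relation:

  • {2,3}:  v_{2} + v_{3} = 0 ; sig = (2;())
  • {4,5}:  v_{4} + v_{5} = 0 ; sig = (2;())
  • {0,2}:  v_{0} + v_{2} = v_{5} ; sig = (2;(1))
  • {0,4}:  v_{0} + v_{4} = v_{3} ; sig = (2;(1))
  • {0,5}:  v_{0} + v_{5} = v_{6} ; sig = (2;(1))
  • {3,5}:  v_{3} + v_{5} = v_{0} ; sig = (2;(1))
  • {4,6}:  v_{4} + v_{6} = v_{0} ; sig = (2;(1))
  • {4,7}:  v_{4} + v_{7} = v_{6} ; sig = (2;(1))
  • {5,6}:  v_{5} + v_{6} = v_{7} ; sig = (2;(1))
  • {6,7}:  v_{6} + v_{7} = v_{1} ; sig = (2;(1))
  • {3,7}:  v_{3} + v_{7} = v_{0} + v_{6} ; sig = (2;(1,1))
  • {1,2}:  v_{1} + v_{2} = 2·v_{5} + v_{7} ; sig = (2;(1,2))
  • {1,3}:  v_{1} + v_{3} = v_{0} + 2·v_{6} ; sig = (2;(1,2))
  • {0,7}:  v_{0} + v_{7} = 2·v_{6} ; sig = (2;(2))
  • {1,4}:  v_{1} + v_{4} = 2·v_{6} ; sig = (2;(2))
  • {1,5}:  v_{1} + v_{5} = 2·v_{7} ; sig = (2;(2))
  • {2,6}:  v_{2} + v_{6} = 2·v_{5} ; sig = (2;(2))
  • {3,6}:  v_{3} + v_{6} = 2·v_{0} ; sig = (2;(2))
  • {0,1}:  v_{0} + v_{1} = 3·v_{6} ; sig = (2;(3))
  • {2,7}:  v_{2} + v_{7} = 3·v_{5} ; sig = (2;(3))

Hence PRS(X_Σ) =
    |P|=2: 20 collections, coeffs (), (), (1), (1), (1), (1), (1), (1), (1), (1), (1,1), (1,2), (1,2), (2), (2), (2), (2), (2), (3), (3)


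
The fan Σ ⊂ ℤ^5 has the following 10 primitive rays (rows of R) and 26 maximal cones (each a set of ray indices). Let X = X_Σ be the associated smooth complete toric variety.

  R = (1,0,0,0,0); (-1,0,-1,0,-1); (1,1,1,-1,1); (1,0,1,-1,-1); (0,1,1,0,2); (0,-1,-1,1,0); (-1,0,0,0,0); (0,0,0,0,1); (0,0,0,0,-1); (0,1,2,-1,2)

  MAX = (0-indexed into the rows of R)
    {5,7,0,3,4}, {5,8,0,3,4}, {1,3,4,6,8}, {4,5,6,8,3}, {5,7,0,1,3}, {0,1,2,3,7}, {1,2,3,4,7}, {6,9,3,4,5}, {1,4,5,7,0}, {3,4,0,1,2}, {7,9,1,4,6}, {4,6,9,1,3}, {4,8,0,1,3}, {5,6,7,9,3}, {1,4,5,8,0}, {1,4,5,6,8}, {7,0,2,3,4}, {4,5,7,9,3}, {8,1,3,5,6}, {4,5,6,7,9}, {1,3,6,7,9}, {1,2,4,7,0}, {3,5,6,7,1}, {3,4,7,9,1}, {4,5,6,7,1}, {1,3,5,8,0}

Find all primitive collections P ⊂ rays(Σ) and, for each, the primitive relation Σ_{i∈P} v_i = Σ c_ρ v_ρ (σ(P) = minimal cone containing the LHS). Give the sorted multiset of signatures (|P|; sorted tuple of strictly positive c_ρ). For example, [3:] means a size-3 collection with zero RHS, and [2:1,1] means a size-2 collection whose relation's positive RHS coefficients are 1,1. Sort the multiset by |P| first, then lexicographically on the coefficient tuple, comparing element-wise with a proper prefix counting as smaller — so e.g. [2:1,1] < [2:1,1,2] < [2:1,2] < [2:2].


Primitive collections (12):

  • {0,6}:  v_{0} + v_{6} = 0  ⟹  sig = [2:]
  • {7,8}:  v_{7} + v_{8} = 0  ⟹  sig = [2:]
  • {2,5}:  v_{2} + v_{5} = v_{0} + v_{7}  ⟹  sig = [2:1,1]
  • {0,9}:  v_{0} + v_{9} = v_{3} + v_{4} + v_{7}  ⟹  sig = [2:1,1,1]
  • {8,9}:  v_{8} + v_{9} = v_{3} + v_{4} + v_{6}  ⟹  sig = [2:1,1,1]
  • {2,6}:  v_{2} + v_{6} = v_{1} + v_{3} + v_{4} + v_{7}  ⟹  sig = [2:1,1,1,1]
  • {2,8}:  v_{2} + v_{8} = v_{0} + v_{1} + v_{3} + v_{4}  ⟹  sig = [2:1,1,1,1]
  • {2,9}:  v_{2} + v_{9} = v_{1} + 2·v_{3} + 2·v_{4} + 2·v_{7}  ⟹  sig = [2:1,2,2,2]
  • {1,5,9}:  v_{1} + v_{5} + v_{9} = v_{6} + v_{7}  ⟹  sig = [3:1,1]
  • {1,3,4,5}:  v_{1} + v_{3} + v_{4} + v_{5} = 0  ⟹  sig = [4:]
  • {3,4,6,7}:  v_{3} + v_{4} + v_{6} + v_{7} = v_{9}  ⟹  sig = [4:1]
  • {0,1,3,4,7}:  v_{0} + v_{1} + v_{3} + v_{4} + v_{7} = v_{2}  ⟹  sig = [5:1]

Signatures (|P|; sorted positive RHS coefficients), sorted:
{ [2:] ×2,  [2:1,1],  [2:1,1,1] ×2,  [2:1,1,1,1] ×2,  [2:1,2,2,2],  [3:1,1],  [4:],  [4:1],  [5:1] }


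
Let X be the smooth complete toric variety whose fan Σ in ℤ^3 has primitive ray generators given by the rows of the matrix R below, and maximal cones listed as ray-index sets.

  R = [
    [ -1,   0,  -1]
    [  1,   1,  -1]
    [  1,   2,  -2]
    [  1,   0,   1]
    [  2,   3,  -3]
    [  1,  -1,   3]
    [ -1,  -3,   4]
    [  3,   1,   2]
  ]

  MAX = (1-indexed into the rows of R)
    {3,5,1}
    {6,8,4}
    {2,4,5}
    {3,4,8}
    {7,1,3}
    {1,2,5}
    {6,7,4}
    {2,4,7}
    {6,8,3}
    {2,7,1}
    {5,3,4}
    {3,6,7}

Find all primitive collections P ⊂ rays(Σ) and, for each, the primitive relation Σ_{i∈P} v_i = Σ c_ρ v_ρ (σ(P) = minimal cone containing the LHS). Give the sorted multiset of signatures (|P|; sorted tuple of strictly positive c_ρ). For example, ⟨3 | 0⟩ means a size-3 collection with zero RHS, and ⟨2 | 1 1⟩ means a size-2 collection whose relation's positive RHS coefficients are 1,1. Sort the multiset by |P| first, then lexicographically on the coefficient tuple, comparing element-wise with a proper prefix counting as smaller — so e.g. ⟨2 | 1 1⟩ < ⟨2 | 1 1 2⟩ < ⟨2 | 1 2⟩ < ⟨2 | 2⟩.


12 collections generate NE(X_Σ); each relation:

  P={1,4}:  v_{1} + v_{4} = 0  so sig = ⟨2 | 0⟩
  P={2,3}:  v_{2} + v_{3} = v_{5}  so sig = ⟨2 | 1⟩
  P={5,7}:  v_{5} + v_{7} = v_{4}  so sig = ⟨2 | 1⟩
  P={1,6}:  v_{1} + v_{6} = v_{3} + v_{7}  so sig = ⟨2 | 1 1⟩
  P={1,8}:  v_{1} + v_{8} = v_{3} + v_{6}  so sig = ⟨2 | 1 1⟩
  P={5,6}:  v_{5} + v_{6} = v_{3} + 2·v_{4}  so sig = ⟨2 | 1 2⟩
  P={2,8}:  v_{2} + v_{8} = v_{3} + 3·v_{4}  so sig = ⟨2 | 1 3⟩
  P={2,6}:  v_{2} + v_{6} = 2·v_{4}  so sig = ⟨2 | 2⟩
  P={7,8}:  v_{7} + v_{8} = 2·v_{6}  so sig = ⟨2 | 2⟩
  P={5,8}:  v_{5} + v_{8} = 2·v_{3} + 3·v_{4}  so sig = ⟨2 | 2 3⟩
  P={3,4,6}:  v_{3} + v_{4} + v_{6} = v_{8}  so sig = ⟨3 | 1⟩
  P={3,4,7}:  v_{3} + v_{4} + v_{7} = v_{6}  so sig = ⟨3 | 1⟩

Sorted signature multiset PRS(X):
    |P|=2: 10 collections, coeffs (), (1), (1), (1,1), (1,1), (1,2), (1,3), (2), (2), (2,3)
    |P|=3: 2 collections, coeffs (1), (1)


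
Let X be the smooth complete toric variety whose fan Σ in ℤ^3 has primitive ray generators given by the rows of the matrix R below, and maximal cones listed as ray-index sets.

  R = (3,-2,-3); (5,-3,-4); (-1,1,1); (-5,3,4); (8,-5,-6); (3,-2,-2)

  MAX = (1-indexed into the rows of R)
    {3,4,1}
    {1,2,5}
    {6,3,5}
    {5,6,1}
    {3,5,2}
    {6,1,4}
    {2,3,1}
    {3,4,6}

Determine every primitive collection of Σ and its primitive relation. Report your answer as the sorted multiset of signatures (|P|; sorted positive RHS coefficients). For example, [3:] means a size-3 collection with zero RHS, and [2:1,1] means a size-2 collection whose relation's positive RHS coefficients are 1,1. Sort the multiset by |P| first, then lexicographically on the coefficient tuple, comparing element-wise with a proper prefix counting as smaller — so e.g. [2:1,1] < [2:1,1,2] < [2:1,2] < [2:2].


The 5 primitive collections of Σ (r=6, n=3):

  P={2,4}:  v_{2} + v_{4} = 0  →  sig = [2:]
  P={2,6}:  v_{2} + v_{6} = v_{5}  →  sig = [2:1]
  P={4,5}:  v_{4} + v_{5} = v_{6}  →  sig = [2:1]
  P={1,3,6}:  v_{1} + v_{3} + v_{6} = v_{2}  →  sig = [3:1]
  P={1,3,5}:  v_{1} + v_{3} + v_{5} = 2·v_{2}  →  sig = [3:2]

so the primitive-relation signature multiset is
{ [2:],  [2:1] ×2,  [3:1],  [3:2] }


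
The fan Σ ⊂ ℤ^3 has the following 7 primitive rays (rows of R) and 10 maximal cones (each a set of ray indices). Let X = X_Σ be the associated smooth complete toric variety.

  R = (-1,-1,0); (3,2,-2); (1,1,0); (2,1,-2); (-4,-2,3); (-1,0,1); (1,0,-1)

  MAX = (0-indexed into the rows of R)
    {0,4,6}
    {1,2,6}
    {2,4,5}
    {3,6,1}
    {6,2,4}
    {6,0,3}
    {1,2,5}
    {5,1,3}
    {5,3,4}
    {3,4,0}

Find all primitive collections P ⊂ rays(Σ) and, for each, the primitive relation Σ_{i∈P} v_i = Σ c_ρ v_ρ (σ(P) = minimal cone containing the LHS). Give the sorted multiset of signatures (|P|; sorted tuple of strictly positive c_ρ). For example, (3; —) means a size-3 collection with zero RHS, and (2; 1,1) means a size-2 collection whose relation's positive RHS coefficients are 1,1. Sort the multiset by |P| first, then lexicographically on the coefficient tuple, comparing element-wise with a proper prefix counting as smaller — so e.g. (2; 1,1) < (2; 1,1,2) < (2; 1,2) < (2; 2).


Minimal non-faces — 7 found among 7 rays, 10 max cones:

  {0,2}:  v_{0} + v_{2} = 0 ; sig = (2; —)
  {5,6}:  v_{5} + v_{6} = 0 ; sig = (2; —)
  {0,1}:  v_{0} + v_{1} = v_{3} ; sig = (2; 1)
  {1,4}:  v_{1} + v_{4} = v_{5} ; sig = (2; 1)
  {2,3}:  v_{2} + v_{3} = v_{1} ; sig = (2; 1)
  {0,5}:  v_{0} + v_{5} = v_{3} + v_{4} ; sig = (2; 1,1)
  {3,4,6}:  v_{3} + v_{4} + v_{6} = v_{0} ; sig = (3; 1)

Signatures (|P|; sorted positive RHS coefficients), sorted:
{ (2; —) ×2,  (2; 1) ×3,  (2; 1,1),  (3; 1) }


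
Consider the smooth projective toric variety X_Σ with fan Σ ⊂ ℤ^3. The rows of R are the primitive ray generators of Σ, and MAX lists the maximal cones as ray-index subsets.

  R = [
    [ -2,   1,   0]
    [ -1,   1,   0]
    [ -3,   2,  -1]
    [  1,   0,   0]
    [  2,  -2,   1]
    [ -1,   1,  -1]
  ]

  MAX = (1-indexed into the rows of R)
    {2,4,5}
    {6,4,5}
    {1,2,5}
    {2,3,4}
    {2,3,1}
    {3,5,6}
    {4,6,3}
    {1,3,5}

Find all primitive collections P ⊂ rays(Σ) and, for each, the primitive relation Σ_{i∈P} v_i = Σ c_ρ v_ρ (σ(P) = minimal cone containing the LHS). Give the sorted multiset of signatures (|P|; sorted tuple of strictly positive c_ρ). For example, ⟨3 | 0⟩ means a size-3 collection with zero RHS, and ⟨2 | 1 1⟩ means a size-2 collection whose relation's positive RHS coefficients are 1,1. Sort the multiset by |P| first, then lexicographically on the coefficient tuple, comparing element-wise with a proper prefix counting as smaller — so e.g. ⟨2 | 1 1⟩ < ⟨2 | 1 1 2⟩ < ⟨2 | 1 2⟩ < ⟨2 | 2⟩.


5 minimal non-faces of Δ(Σ) (on 6 rays):

  • {1,4}:  v_{1} + v_{4} = v_{2}  →  sig = ⟨2 | 1⟩
  • {1,6}:  v_{1} + v_{6} = v_{3}  →  sig = ⟨2 | 1⟩
  • {2,6}:  v_{2} + v_{6} = v_{3} + v_{4}  →  sig = ⟨2 | 1 1⟩
  • {3,4,5}:  v_{3} + v_{4} + v_{5} = 0  →  sig = ⟨3 | 0⟩
  • {2,3,5}:  v_{2} + v_{3} + v_{5} = v_{1}  →  sig = ⟨3 | 1⟩

Hence PRS(X_Σ) =
    ⟨2 | 1⟩
    ⟨2 | 1⟩
    ⟨2 | 1 1⟩
    ⟨3 | 0⟩
    ⟨3 | 1⟩


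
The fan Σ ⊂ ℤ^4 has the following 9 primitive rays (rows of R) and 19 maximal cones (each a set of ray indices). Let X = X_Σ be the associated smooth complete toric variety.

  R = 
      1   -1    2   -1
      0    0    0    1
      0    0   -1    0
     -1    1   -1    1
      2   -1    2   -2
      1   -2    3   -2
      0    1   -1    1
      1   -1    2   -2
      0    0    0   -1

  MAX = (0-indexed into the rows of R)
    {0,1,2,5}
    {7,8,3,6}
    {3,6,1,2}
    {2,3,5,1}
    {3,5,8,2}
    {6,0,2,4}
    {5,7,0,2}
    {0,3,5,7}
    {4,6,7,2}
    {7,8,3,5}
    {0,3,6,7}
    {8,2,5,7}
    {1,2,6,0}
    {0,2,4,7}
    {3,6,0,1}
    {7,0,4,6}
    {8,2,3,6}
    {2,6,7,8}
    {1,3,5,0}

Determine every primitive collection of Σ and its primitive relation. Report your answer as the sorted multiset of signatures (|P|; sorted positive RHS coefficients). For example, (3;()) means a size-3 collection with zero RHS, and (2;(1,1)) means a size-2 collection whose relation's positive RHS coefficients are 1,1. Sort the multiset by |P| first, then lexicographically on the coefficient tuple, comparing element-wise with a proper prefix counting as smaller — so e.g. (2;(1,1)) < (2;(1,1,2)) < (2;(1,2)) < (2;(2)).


The 11 primitive collections of Σ (r=9, n=4):

  • {1,8}:  v_{1} + v_{8} = 0  ⟹  sig = (2;())
  • {0,8}:  v_{0} + v_{8} = v_{7}  ⟹  sig = (2;(1))
  • {1,7}:  v_{1} + v_{7} = v_{0}  ⟹  sig = (2;(1))
  • {5,6}:  v_{5} + v_{6} = v_{0}  ⟹  sig = (2;(1))
  • {3,4}:  v_{3} + v_{4} = v_{6} + v_{7}  ⟹  sig = (2;(1,1))
  • {1,4}:  v_{1} + v_{4} = 2·v_{0} + v_{2} + v_{6}  ⟹  sig = (2;(1,1,2))
  • {4,5}:  v_{4} + v_{5} = 2·v_{0} + v_{2} + v_{7}  ⟹  sig = (2;(1,1,2))
  • {4,8}:  v_{4} + v_{8} = v_{2} + v_{6} + 2·v_{7}  ⟹  sig = (2;(1,1,2))
  • {0,2,3}:  v_{0} + v_{2} + v_{3} = 0  ⟹  sig = (3;())
  • {2,3,7}:  v_{2} + v_{3} + v_{7} = v_{8}  ⟹  sig = (3;(1))
  • {0,2,6,7}:  v_{0} + v_{2} + v_{6} + v_{7} = v_{4}  ⟹  sig = (4;(1))

Sorted signature multiset PRS(X):
    |P|=2: 8 collections, coeffs (), (1), (1), (1), (1,1), (1,1,2), (1,1,2), (1,1,2)
    |P|=3: 2 collections, coeffs (), (1)
    |P|=4: 1 collection, coeffs (1)


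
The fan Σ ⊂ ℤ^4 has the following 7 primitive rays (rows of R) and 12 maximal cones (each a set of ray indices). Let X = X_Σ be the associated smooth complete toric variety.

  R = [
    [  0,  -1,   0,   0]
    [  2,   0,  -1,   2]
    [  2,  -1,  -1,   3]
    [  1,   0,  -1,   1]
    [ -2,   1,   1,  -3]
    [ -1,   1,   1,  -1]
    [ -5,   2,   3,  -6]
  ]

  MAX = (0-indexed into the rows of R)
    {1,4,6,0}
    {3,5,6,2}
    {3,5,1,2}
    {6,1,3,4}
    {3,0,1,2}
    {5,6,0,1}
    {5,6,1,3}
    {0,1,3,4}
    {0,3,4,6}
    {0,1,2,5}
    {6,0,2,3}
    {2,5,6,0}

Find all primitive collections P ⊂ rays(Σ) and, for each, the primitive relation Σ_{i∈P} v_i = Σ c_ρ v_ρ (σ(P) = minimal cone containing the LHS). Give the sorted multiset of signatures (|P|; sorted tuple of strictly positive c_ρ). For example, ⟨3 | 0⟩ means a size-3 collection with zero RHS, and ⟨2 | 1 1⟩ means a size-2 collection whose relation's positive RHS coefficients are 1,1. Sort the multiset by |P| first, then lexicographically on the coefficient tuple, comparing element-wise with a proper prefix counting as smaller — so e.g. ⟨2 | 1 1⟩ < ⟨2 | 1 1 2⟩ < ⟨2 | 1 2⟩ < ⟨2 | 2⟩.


Σ has 5 primitive collections:

  • {2,4}:  v_{2} + v_{4} = 0  ⇒ sig = ⟨2 | 0⟩
  • {4,5}:  v_{4} + v_{5} = v_{1} + v_{6}  ⇒ sig = ⟨2 | 1 1⟩
  • {0,3,5}:  v_{0} + v_{3} + v_{5} = 0  ⇒ sig = ⟨3 | 0⟩
  • {1,2,6}:  v_{1} + v_{2} + v_{6} = v_{5}  ⇒ sig = ⟨3 | 1⟩
  • {0,1,3,6}:  v_{0} + v_{1} + v_{3} + v_{6} = v_{4}  ⇒ sig = ⟨4 | 1⟩

Signatures (|P|; sorted positive RHS coefficients), sorted:
[⟨2 | 0⟩, ⟨2 | 1 1⟩, ⟨3 | 0⟩, ⟨3 | 1⟩, ⟨4 | 1⟩]


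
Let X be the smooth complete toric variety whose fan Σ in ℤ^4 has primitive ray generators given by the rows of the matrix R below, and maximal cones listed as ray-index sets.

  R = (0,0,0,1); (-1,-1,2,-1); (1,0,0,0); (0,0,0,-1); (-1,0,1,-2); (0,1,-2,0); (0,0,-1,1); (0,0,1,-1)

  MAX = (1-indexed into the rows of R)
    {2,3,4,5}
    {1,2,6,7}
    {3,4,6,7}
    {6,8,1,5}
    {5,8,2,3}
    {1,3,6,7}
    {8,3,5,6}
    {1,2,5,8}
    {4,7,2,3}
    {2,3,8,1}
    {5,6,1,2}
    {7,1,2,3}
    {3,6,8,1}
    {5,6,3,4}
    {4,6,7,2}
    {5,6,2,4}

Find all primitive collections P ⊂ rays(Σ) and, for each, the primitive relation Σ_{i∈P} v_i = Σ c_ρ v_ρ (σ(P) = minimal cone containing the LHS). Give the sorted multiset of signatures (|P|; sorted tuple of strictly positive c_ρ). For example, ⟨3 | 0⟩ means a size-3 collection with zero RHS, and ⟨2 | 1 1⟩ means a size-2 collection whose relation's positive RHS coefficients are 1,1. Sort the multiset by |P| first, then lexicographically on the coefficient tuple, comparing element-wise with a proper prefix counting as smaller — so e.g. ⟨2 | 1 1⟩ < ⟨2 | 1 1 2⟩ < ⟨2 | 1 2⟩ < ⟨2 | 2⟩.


Σ has 7 primitive collections:

  P = {1,4}:  v_{1} + v_{4} = 0 ; sig = ⟨2 | 0⟩
  P = {7,8}:  v_{7} + v_{8} = 0 ; sig = ⟨2 | 0⟩
  P = {4,8}:  v_{4} + v_{8} = v_{3} + v_{5} ; sig = ⟨2 | 1 1⟩
  P = {5,7}:  v_{5} + v_{7} = v_{2} + v_{6} ; sig = ⟨2 | 1 1⟩
  P = {1,3,5}:  v_{1} + v_{3} + v_{5} = v_{8} ; sig = ⟨3 | 1⟩
  P = {2,3,6}:  v_{2} + v_{3} + v_{6} = v_{4} ; sig = ⟨3 | 1⟩
  P = {2,6,8}:  v_{2} + v_{6} + v_{8} = v_{5} ; sig = ⟨3 | 1⟩

Hence PRS(X_Σ) =
    |P|=2: 4 collections, coeffs (), (), (1,1), (1,1)
    |P|=3: 3 collections, coeffs (1), (1), (1)


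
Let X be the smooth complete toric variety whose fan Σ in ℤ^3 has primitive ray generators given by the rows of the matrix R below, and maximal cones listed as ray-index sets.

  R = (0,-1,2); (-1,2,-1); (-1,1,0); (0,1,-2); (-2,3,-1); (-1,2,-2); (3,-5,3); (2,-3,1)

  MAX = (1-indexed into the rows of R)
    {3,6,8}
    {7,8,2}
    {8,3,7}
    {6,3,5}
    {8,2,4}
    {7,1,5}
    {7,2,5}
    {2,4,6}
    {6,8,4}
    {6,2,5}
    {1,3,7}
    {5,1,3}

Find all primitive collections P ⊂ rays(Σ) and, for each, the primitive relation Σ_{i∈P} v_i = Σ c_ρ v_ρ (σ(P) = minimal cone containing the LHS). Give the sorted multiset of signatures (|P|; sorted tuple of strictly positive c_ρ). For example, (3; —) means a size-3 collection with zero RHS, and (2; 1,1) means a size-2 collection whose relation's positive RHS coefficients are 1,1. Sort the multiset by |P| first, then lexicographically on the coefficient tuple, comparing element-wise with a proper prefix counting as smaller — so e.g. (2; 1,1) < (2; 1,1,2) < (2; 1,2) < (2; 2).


|primitive collections| = 12. Relations:

  {1,4}:  v_{1} + v_{4} = 0  so sig = (2; —)
  {5,8}:  v_{5} + v_{8} = 0  so sig = (2; —)
  {1,6}:  v_{1} + v_{6} = v_{3}  so sig = (2; 1)
  {2,3}:  v_{2} + v_{3} = v_{5}  so sig = (2; 1)
  {3,4}:  v_{3} + v_{4} = v_{6}  so sig = (2; 1)
  {6,7}:  v_{6} + v_{7} = v_{8}  so sig = (2; 1)
  {1,8}:  v_{1} + v_{8} = v_{3} + v_{7}  so sig = (2; 1,1)
  {4,5}:  v_{4} + v_{5} = v_{2} + v_{6}  so sig = (2; 1,1)
  {1,2}:  v_{1} + v_{2} = 2·v_{5} + v_{7}  so sig = (2; 1,2)
  {4,7}:  v_{4} + v_{7} = v_{2} + 2·v_{8}  so sig = (2; 1,2)
  {2,6,8}:  v_{2} + v_{6} + v_{8} = v_{4}  so sig = (3; 1)
  {3,5,7}:  v_{3} + v_{5} + v_{7} = v_{1}  so sig = (3; 1)

Sorted signature multiset PRS(X):
{ (2; —) ×2,  (2; 1) ×4,  (2; 1,1) ×2,  (2; 1,2) ×2,  (3; 1) ×2 }


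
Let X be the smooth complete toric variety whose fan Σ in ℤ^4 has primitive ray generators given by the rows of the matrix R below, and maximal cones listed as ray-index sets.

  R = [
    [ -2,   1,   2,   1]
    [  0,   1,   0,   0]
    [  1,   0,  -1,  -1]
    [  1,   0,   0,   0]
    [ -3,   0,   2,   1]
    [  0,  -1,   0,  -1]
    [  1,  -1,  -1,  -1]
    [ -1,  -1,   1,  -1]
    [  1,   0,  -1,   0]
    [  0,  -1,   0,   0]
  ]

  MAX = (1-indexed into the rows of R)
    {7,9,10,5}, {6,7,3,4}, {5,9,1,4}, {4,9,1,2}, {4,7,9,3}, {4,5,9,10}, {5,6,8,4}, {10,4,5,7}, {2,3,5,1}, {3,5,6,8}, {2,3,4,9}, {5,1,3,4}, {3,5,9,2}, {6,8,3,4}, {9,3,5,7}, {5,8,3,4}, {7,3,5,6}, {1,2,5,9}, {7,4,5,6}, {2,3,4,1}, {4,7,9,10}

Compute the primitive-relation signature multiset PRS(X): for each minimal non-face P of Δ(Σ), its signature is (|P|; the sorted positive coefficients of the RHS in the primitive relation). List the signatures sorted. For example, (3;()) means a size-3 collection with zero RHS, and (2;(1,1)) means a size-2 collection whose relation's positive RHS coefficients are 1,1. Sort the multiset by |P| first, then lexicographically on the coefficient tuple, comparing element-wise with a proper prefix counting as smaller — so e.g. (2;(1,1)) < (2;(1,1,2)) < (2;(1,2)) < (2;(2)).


The 20 primitive collections of Σ (r=10, n=4):

  P = {2,10}:  v_{2} + v_{10} = 0  →  sig = (2;())
  P = {2,7}:  v_{2} + v_{7} = v_{3}  →  sig = (2;(1))
  P = {3,10}:  v_{3} + v_{10} = v_{7}  →  sig = (2;(1))
  P = {6,9}:  v_{6} + v_{9} = v_{7}  →  sig = (2;(1))
  P = {8,9}:  v_{8} + v_{9} = v_{6}  →  sig = (2;(1))
  P = {1,10}:  v_{1} + v_{10} = v_{4} + v_{5}  →  sig = (2;(1,1))
  P = {1,7}:  v_{1} + v_{7} = v_{3} + v_{4} + v_{5}  →  sig = (2;(1,1,1))
  P = {8,10}:  v_{8} + v_{10} = v_{4} + v_{5} + v_{6} + v_{7}  →  sig = (2;(1,1,1,1))
  P = {2,6}:  v_{2} + v_{6} = 2·v_{3} + v_{4} + v_{5}  →  sig = (2;(1,1,2))
  P = {6,10}:  v_{6} + v_{10} = v_{4} + v_{5} + 2·v_{7}  →  sig = (2;(1,1,2))
  P = {7,8}:  v_{7} + v_{8} = 2·v_{6}  →  sig = (2;(2))
  P = {1,6}:  v_{1} + v_{6} = 2·v_{3} + 2·v_{4} + 2·v_{5}  →  sig = (2;(2,2,2))
  P = {2,8}:  v_{2} + v_{8} = 3·v_{3} + 2·v_{4} + 2·v_{5}  →  sig = (2;(2,2,3))
  P = {1,8}:  v_{1} + v_{8} = 3·v_{3} + 3·v_{4} + 3·v_{5}  →  sig = (2;(3,3,3))
  P = {1,3,9}:  v_{1} + v_{3} + v_{9} = v_{2}  →  sig = (3;(1))
  P = {2,4,5}:  v_{2} + v_{4} + v_{5} = v_{1}  →  sig = (3;(1))
  P = {3,4,5,9}:  v_{3} + v_{4} + v_{5} + v_{9} = 0  →  sig = (4;())
  P = {3,4,5,6}:  v_{3} + v_{4} + v_{5} + v_{6} = v_{8}  →  sig = (4;(1))
  P = {3,4,5,7}:  v_{3} + v_{4} + v_{5} + v_{7} = v_{6}  →  sig = (4;(1))
  P = {4,5,7,9}:  v_{4} + v_{5} + v_{7} + v_{9} = v_{10}  →  sig = (4;(1))

Sorted signature multiset PRS(X):
    (2;())
    (2;(1))
    (2;(1))
    (2;(1))
    (2;(1))
    (2;(1,1))
    (2;(1,1,1))
    (2;(1,1,1,1))
    (2;(1,1,2))
    (2;(1,1,2))
    (2;(2))
    (2;(2,2,2))
    (2;(2,2,3))
    (2;(3,3,3))
    (3;(1))
    (3;(1))
    (4;())
    (4;(1))
    (4;(1))
    (4;(1))


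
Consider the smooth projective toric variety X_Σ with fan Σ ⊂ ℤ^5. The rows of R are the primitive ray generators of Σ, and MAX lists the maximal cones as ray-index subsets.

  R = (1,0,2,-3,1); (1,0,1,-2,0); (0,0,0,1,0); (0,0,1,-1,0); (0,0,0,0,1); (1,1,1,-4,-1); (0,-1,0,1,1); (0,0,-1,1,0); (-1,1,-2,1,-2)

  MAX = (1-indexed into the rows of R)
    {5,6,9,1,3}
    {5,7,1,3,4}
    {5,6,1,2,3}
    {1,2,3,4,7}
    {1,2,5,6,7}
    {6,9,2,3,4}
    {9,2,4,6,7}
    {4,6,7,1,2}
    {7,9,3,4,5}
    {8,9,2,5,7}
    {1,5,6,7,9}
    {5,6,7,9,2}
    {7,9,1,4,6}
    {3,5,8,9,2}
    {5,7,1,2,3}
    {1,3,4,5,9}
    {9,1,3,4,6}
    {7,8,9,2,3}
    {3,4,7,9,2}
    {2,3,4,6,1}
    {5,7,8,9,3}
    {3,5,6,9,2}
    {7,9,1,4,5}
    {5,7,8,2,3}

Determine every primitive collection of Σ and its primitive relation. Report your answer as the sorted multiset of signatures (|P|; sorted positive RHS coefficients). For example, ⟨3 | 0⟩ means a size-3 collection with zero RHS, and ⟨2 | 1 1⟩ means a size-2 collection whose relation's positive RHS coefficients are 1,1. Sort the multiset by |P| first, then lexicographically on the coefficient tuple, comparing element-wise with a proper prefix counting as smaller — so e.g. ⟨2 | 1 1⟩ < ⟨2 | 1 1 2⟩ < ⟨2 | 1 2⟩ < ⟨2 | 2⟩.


The 9 primitive collections of Σ (r=9, n=5):

  {4,8}:  v_{4} + v_{8} = 0  ⟹  sig = ⟨2 | 0⟩
  {1,8}:  v_{1} + v_{8} = v_{2} + v_{5}  ⟹  sig = ⟨2 | 1 1⟩
  {6,8}:  v_{6} + v_{8} = 2·v_{2} + v_{5} + v_{9}  ⟹  sig = ⟨2 | 1 1 2⟩
  {1,2,9}:  v_{1} + v_{2} + v_{9} = v_{6}  ⟹  sig = ⟨3 | 1⟩
  {2,4,5}:  v_{2} + v_{4} + v_{5} = v_{1}  ⟹  sig = ⟨3 | 1⟩
  {3,6,7}:  v_{3} + v_{6} + v_{7} = v_{2}  ⟹  sig = ⟨3 | 1⟩
  {4,5,6}:  v_{4} + v_{5} + v_{6} = 2·v_{1} + v_{9}  ⟹  sig = ⟨3 | 1 2⟩
  {1,3,7,9}:  v_{1} + v_{3} + v_{7} + v_{9} = 0  ⟹  sig = ⟨4 | 0⟩
  {2,3,5,7,9}:  v_{2} + v_{3} + v_{5} + v_{7} + v_{9} = v_{8}  ⟹  sig = ⟨5 | 1⟩

so the primitive-relation signature multiset is
{ ⟨2 | 0⟩,  ⟨2 | 1 1⟩,  ⟨2 | 1 1 2⟩,  ⟨3 | 1⟩ ×3,  ⟨3 | 1 2⟩,  ⟨4 | 0⟩,  ⟨5 | 1⟩ }
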